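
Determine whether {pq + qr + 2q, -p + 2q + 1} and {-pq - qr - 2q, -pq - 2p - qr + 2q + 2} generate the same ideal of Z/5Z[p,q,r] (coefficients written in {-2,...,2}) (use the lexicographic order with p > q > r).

Yes, the ideals are equal.

Two ideals are equal iff their reduced Gröbner bases coincide (the reduced basis is unique for a fixed ordering).
Buchberger on the first generating set:
f_1 = pq + qr + 2q, LT = pq.
f_2 = -p + 2q + 1, LT = p.

S(f_1,f_2): lcm = pq. S = 2q^{2} + qr - 2q.
  leading term q^{2}: no divisor's leading term divides it; move 2q^{2} to the remainder.
  leading term qr: no divisor's leading term divides it; move qr to the remainder.
  leading term q: no divisor's leading term divides it; move -2q to the remainder.
  remainder 2q^{2} + qr - 2q ≠ 0; add g_3 = 2q^{2} + qr - 2q to the basis.

The other S-polynomials (S(f_1,g_3), S(f_2,g_3)) all reduce to 0 modulo the current basis, so we have a Gröbner basis.
Inter-reduce: drop elements whose leading term is divisible by another's, tail-reduce, and make monic.
Reduced Gröbner basis: {p - 2q - 1, q^{2} - 2qr - q}.

Buchberger on the second generating set:
h_1 = -pq - qr - 2q, LT = pq.
h_2 = -pq - 2p - qr + 2q + 2, LT = pq.

S(h_1,h_2): lcm = pq. S = -2p - q + 2.
  leading term p: no divisor's leading term divides it; move -2p to the remainder.
  leading term q: no divisor's leading term divides it; move -q to the remainder.
  leading term 1: no divisor's leading term divides it; move 2 to the remainder.
  remainder -2p - q + 2 ≠ 0; add k_3 = -2p - q + 2 to the basis.

S(h_1,k_3): lcm = pq. S = 2q^{2} + qr - 2q.
  leading term q^{2}: no divisor's leading term divides it; move 2q^{2} to the remainder.
  leading term qr: no divisor's leading term divides it; move qr to the remainder.
  leading term q: no divisor's leading term divides it; move -2q to the remainder.
  remainder 2q^{2} + qr - 2q ≠ 0; add k_4 = 2q^{2} + qr - 2q to the basis.

The other S-polynomials (S(h_2,k_3), S(h_1,k_4), S(h_2,k_4), S(k_3,k_4)) all reduce to 0 modulo the current basis, so we have a Gröbner basis.
Inter-reduce: drop elements whose leading term is divisible by another's, tail-reduce, and make monic.
Reduced Gröbner basis: {p - 2q - 1, q^{2} - 2qr - q}.

These coincide, so the ideals are equal.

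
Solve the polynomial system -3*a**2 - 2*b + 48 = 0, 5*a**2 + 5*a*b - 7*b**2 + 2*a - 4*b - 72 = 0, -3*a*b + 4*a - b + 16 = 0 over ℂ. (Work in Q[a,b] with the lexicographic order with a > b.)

{(-4, 0)}

Compute a lex Gröbner basis by Buchberger's algorithm.
f_1 = -3*a**2 - 2*b + 48, LT = a**2.
f_2 = 5*a**2 + 5*a*b + 2*a - 7*b**2 - 4*b - 72, LT = a**2.
f_3 = -3*a*b + 4*a - b + 16, LT = a*b.

S(f_1,f_2): lcm = a**2. S = -a*b - 2/5*a + 7/5*b**2 + 22/15*b - 8/5.
  leading term a*b: subtract (1/3)·f_3 from -a*b - 2/5*a + 7/5*b**2 + 22/15*b - 8/5 → -26/15*a + 7/5*b**2 + 9/5*b - 104/15
  leading term a: no divisor's leading term divides it; move -26/15*a to the remainder.
  leading term b**2: no divisor's leading term divides it; move 7/5*b**2 to the remainder.
  leading term b: no divisor's leading term divides it; move 9/5*b to the remainder.
  leading term 1: no divisor's leading term divides it; move -104/15 to the remainder.
  remainder -26/15*a + 7/5*b**2 + 9/5*b - 104/15 ≠ 0; add h_4 = -26/15*a + 7/5*b**2 + 9/5*b - 104/15 to the basis.

S(f_1,f_3): lcm = a**2*b. S = 4/3*a**2 - 1/3*a*b + 16/3*a + 2/3*b**2 - 16*b.
  leading term a**2: subtract (-4/9)·f_1 from 4/3*a**2 - 1/3*a*b + 16/3*a + 2/3*b**2 - 16*b → -1/3*a*b + 16/3*a + 2/3*b**2 - 152/9*b + 64/3
  leading term a*b: subtract (1/9)·f_3 from -1/3*a*b + 16/3*a + 2/3*b**2 - 152/9*b + 64/3 → 44/9*a + 2/3*b**2 - 151/9*b + 176/9
  leading term a: subtract (-110/39)·h_4 from 44/9*a + 2/3*b**2 - 151/9*b + 176/9 → 60/13*b**2 - 1369/117*b
  leading term b**2: no divisor's leading term divides it; move 60/13*b**2 to the remainder.
  leading term b: no divisor's leading term divides it; move -1369/117*b to the remainder.
  remainder 60/13*b**2 - 1369/117*b ≠ 0; add h_5 = 60/13*b**2 - 1369/117*b to the basis.

S(f_2,f_3): lcm = a**2*b. S = 4/3*a**2 + a*b**2 + 1/15*a*b + 16/3*a - 7/5*b**3 - 4/5*b**2 - 72/5*b.
  leading term a**2: subtract (-4/9)·f_1 from 4/3*a**2 + a*b**2 + 1/15*a*b + 16/3*a - 7/5*b**3 - 4/5*b**2 - 72/5*b → a*b**2 + 1/15*a*b + 16/3*a - 7/5*b**3 - 4/5*b**2 - 688/45*b + 64/3
  leading term a*b**2: subtract (-1/3*b)·f_3 from a*b**2 + 1/15*a*b + 16/3*a - 7/5*b**3 - 4/5*b**2 - 688/45*b + 64/3 → 7/5*a*b + 16/3*a - 7/5*b**3 - 17/15*b**2 - 448/45*b + 64/3
  leading term a*b: subtract (-7/15)·f_3 from 7/5*a*b + 16/3*a - 7/5*b**3 - 17/15*b**2 - 448/45*b + 64/3 → 36/5*a - 7/5*b**3 - 17/15*b**2 - 469/45*b + 144/5
  leading term a: subtract (-54/13)·h_4 from 36/5*a - 7/5*b**3 - 17/15*b**2 - 469/45*b + 144/5 → -7/5*b**3 + 913/195*b**2 - 1723/585*b
  leading term b**3: subtract (-91/300*b)·h_5 from -7/5*b**3 + 913/195*b**2 - 1723/585*b → 39761/35100*b**2 - 1723/585*b
  leading term b**2: subtract (39761/162000)·h_5 from 39761/35100*b**2 - 1723/585*b → -107107/1458000*b
  leading term b: no divisor's leading term divides it; move -107107/1458000*b to the remainder.
  remainder -107107/1458000*b ≠ 0; add h_6 = -107107/1458000*b to the basis.

S(f_1,h_4): lcm = a**2. S = 21/26*a*b**2 + 27/26*a*b - 4*a + 2/3*b - 16.
  leading term a*b**2: subtract (-7/26*b)·f_3 from 21/26*a*b**2 + 27/26*a*b - 4*a + 2/3*b - 16 → 55/26*a*b - 4*a - 7/26*b**2 + 194/39*b - 16
  leading term a*b: subtract (-55/78)·f_3 from 55/26*a*b - 4*a - 7/26*b**2 + 194/39*b - 16 → -46/39*a - 7/26*b**2 + 111/26*b - 184/39
  leading term a: subtract (115/169)·h_4 from -46/39*a - 7/26*b**2 + 111/26*b - 184/39 → -413/338*b**2 + 1029/338*b
  leading term b**2: subtract (-413/1560)·h_5 from -413/338*b**2 + 1029/338*b → -749/14040*b
  leading term b: subtract (1350/1859)·h_6 from -749/14040*b → 0
  remainder 0.

S(f_2,h_4): lcm = a**2. S = 21/26*a*b**2 + 53/26*a*b - 18/5*a - 7/5*b**2 - 4/5*b - 72/5.
  leading term a*b**2: subtract (-7/26*b)·f_3 from 21/26*a*b**2 + 53/26*a*b - 18/5*a - 7/5*b**2 - 4/5*b - 72/5 → 81/26*a*b - 18/5*a - 217/130*b**2 + 228/65*b - 72/5
  leading term a*b: subtract (-27/26)·f_3 from 81/26*a*b - 18/5*a - 217/130*b**2 + 228/65*b - 72/5 → 36/65*a - 217/130*b**2 + 321/130*b + 144/65
  leading term a: subtract (-54/169)·h_4 from 36/65*a - 217/130*b**2 + 321/130*b + 144/65 → -413/338*b**2 + 1029/338*b
  leading term b**2: subtract (-413/1560)·h_5 from -413/338*b**2 + 1029/338*b → -749/14040*b
  leading term b: subtract (1350/1859)·h_6 from -749/14040*b → 0
  remainder 0.

S(f_3,h_4): lcm = a*b. S = -4/3*a + 21/26*b**3 + 27/26*b**2 - 11/3*b - 16/3.
  leading term a: subtract (10/13)·h_4 from -4/3*a + 21/26*b**3 + 27/26*b**2 - 11/3*b - 16/3 → 21/26*b**3 - 1/26*b**2 - 197/39*b
  leading term b**3: subtract (7/40*b)·h_5 from 21/26*b**3 - 1/26*b**2 - 197/39*b → 9403/4680*b**2 - 197/39*b
  leading term b**2: subtract (9403/21600)·h_5 from 9403/4680*b**2 - 197/39*b → 8239/194400*b
  leading term b: subtract (-15/26)·h_6 from 8239/194400*b → 0
  remainder 0.

S(f_1,h_5): leading monomials are coprime, so the S-polynomial reduces to 0 (Buchberger's first criterion).
S(f_2,h_5): leading monomials are coprime, so the S-polynomial reduces to 0 (Buchberger's first criterion).
S(f_3,h_5): lcm = a*b**2. S = 649/540*a*b + 1/3*b**2 - 16/3*b.
  leading term a*b: subtract (-649/1620)·f_3 from 649/540*a*b + 1/3*b**2 - 16/3*b → 649/405*a + 1/3*b**2 - 9289/1620*b + 2596/405
  leading term a: subtract (-649/702)·h_4 from 649/405*a + 1/3*b**2 - 9289/1620*b + 2596/405 → 5713/3510*b**2 - 85711/21060*b
  leading term b**2: subtract (5713/16200)·h_5 from 5713/3510*b**2 - 85711/21060*b → 8239/145800*b
  leading term b: subtract (-10/13)·h_6 from 8239/145800*b → 0
  remainder 0.

S(h_4,h_5): leading monomials are coprime, so the S-polynomial reduces to 0 (Buchberger's first criterion).
S(f_1,h_6): leading monomials are coprime, so the S-polynomial reduces to 0 (Buchberger's first criterion).
S(f_2,h_6): leading monomials are coprime, so the S-polynomial reduces to 0 (Buchberger's first criterion).
S(f_3,h_6): lcm = a*b. S = -4/3*a + 1/3*b - 16/3.
  leading term a: subtract (10/13)·h_4 from -4/3*a + 1/3*b - 16/3 → -14/13*b**2 - 41/39*b
  leading term b**2: subtract (-7/30)·h_5 from -14/13*b**2 - 41/39*b → -1021/270*b
  leading term b: subtract (5513400/107107)·h_6 from -1021/270*b → 0
  remainder 0.

S(h_4,h_6): leading monomials are coprime, so the S-polynomial reduces to 0 (Buchberger's first criterion).
S(h_5,h_6): lcm = b**2. S = -1369/540*b.
  leading term b: subtract (3696300/107107)·h_6 from -1369/540*b → 0
  remainder 0.

Every S-polynomial of the final basis reduces to 0, so we have a Gröbner basis.
Inter-reduce: drop elements whose leading term is divisible by another's, tail-reduce, and make monic.
Reduced Gröbner basis: {a + 4, b}.

Since the basis is lex-ordered, b is univariate in b. Its roots are {0}. Back-substituting each root into the other basis elements fixes the other coordinates.
  b = 0: the earlier basis element becomes a + 4 = 0, giving a = -4 — point (-4, 0).
Each listed point satisfies every original equation (direct substitution).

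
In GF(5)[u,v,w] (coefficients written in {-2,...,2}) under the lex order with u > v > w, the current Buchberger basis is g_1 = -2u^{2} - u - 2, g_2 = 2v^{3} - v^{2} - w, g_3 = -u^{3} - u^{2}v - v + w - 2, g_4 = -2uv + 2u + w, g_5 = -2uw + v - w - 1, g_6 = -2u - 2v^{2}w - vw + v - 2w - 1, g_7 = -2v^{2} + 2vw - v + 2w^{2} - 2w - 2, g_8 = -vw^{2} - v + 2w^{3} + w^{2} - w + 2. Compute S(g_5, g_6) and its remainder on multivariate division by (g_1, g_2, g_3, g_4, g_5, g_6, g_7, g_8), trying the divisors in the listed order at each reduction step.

lcm(LM(g_5), LM(g_6)) = uw.
S = (lcm/LT(g_5))·g_5 − (lcm/LT(g_6))·g_6 = -v^{2}w^{2} + 2vw^{2} - 2vw + 2v - w^{2} - 2.
Reduce S modulo (g_1, g_2, g_3, g_4, g_5, g_6, g_7, g_8) in that order:
  leading term v^{2}w^{2}: subtract (-2w^{2})·g_7 from -v^{2}w^{2} + 2vw^{2} - 2vw + 2v - w^{2} - 2 → -vw^{3} - 2vw + 2v - w^{4} + w^{3} - 2
  leading term vw^{3}: subtract (w)·g_8 from -vw^{3} - 2vw + 2v - w^{4} + w^{3} - 2 → -vw + 2v + 2w^{4} + w^{2} - 2w - 2
  leading term vw: no divisor's leading term divides it; move -vw to the remainder.
  leading term v: no divisor's leading term divides it; move 2v to the remainder.
  leading term w^{4}: no divisor's leading term divides it; move 2w^{4} to the remainder.
  leading term w^{2}: no divisor's leading term divides it; move w^{2} to the remainder.
  leading term w: no divisor's leading term divides it; move -2w to the remainder.
  leading term 1: no divisor's leading term divides it; move -2 to the remainder.
The remainder -vw + 2v + 2w^{4} + w^{2} - 2w - 2 is nonzero, so it would be added as the next basis element.

S(g_5, g_6) = -v^{2}w^{2} + 2vw^{2} - 2vw + 2v - w^{2} - 2; remainder on division = -vw + 2v + 2w^{4} + w^{2} - 2w - 2.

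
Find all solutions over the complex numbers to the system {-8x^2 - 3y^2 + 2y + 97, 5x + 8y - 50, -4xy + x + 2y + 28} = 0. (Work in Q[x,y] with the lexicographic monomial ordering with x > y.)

Compute a lex Gröbner basis by Buchberger's algorithm.
f_1 = -8x^2 - 3y^2 + 2y + 97, LT = x^2.
f_2 = 5x + 8y - 50, LT = x.
f_3 = -4xy + x + 2y + 28, LT = xy.

S(f_1,f_2): lcm = x^2. S = -8/5xy + 10x + 3/8y^2 - 1/4y - 97/8.
  leading term xy: subtract (-8/25y)·f_2 from -8/5xy + 10x + 3/8y^2 - 1/4y - 97/8 → 10x + 587/200y^2 - 65/4y - 97/8
  leading term x: subtract (2)·f_2 from 10x + 587/200y^2 - 65/4y - 97/8 → 587/200y^2 - 129/4y + 703/8
  leading term y^2: no divisor's leading term divides it; move 587/200y^2 to the remainder.
  leading term y: no divisor's leading term divides it; move -129/4y to the remainder.
  leading term 1: no divisor's leading term divides it; move 703/8 to the remainder.
  remainder 587/200y^2 - 129/4y + 703/8 ≠ 0; add h_4 = 587/200y^2 - 129/4y + 703/8 to the basis.

S(f_1,f_3): lcm = x^2y. S = 1/4x^2 + 1/2xy + 7x + 3/8y^3 - 1/4y^2 - 97/8y.
  leading term x^2: subtract (-1/32)·f_1 from 1/4x^2 + 1/2xy + 7x + 3/8y^3 - 1/4y^2 - 97/8y → 1/2xy + 7x + 3/8y^3 - 11/32y^2 - 193/16y + 97/32
  leading term xy: subtract (1/10y)·f_2 from 1/2xy + 7x + 3/8y^3 - 11/32y^2 - 193/16y + 97/32 → 7x + 3/8y^3 - 183/160y^2 - 113/16y + 97/32
  leading term x: subtract (7/5)·f_2 from 7x + 3/8y^3 - 183/160y^2 - 113/16y + 97/32 → 3/8y^3 - 183/160y^2 - 1461/80y + 2337/32
  leading term y^3: subtract (75/587y)·h_4 from 3/8y^3 - 183/160y^2 - 1461/80y + 2337/32 → 279579/93920y^2 - 1384857/46960y + 2337/32
  leading term y^2: subtract (1397895/1378276)·h_4 from 279579/93920y^2 - 1384857/46960y + 2337/32 → 5545701/1722845y - 5545701/344569
  leading term y: no divisor's leading term divides it; move 5545701/1722845y to the remainder.
  leading term 1: no divisor's leading term divides it; move -5545701/344569 to the remainder.
  remainder 5545701/1722845y - 5545701/344569 ≠ 0; add h_5 = 5545701/1722845y - 5545701/344569 to the basis.

The other S-polynomials (S(f_2,f_3), S(f_1,h_4), S(f_2,h_4), S(f_3,h_4), S(f_1,h_5), S(f_2,h_5), S(f_3,h_5), S(h_4,h_5)) all reduce to 0 modulo the current basis, so we have a Gröbner basis.
Inter-reduce: drop elements whose leading term is divisible by another's, tail-reduce, and make monic.
Reduced Gröbner basis: {x - 2, y - 5}.

A lex Gröbner basis eliminates variables successively. Here y - 5 depends only on y, with roots {5}; lifting each root through the earlier basis elements recovers the full solutions.
  y = 5: the earlier basis element becomes x - 2 = 0, giving x = 2 — point (2, 5).
This is the nonlinear analogue of row-reducing a linear system.

{(2, 5)}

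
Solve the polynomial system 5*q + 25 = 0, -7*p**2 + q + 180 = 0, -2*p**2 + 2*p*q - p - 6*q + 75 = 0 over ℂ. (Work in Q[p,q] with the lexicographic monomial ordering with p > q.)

Compute a lex Gröbner basis by Buchberger's algorithm.
f_1 = 5*q + 25, LT = q.
f_2 = -7*p**2 + q + 180, LT = p**2.
f_3 = -2*p**2 + 2*p*q - p - 6*q + 75, LT = p**2.

S(f_1,f_2): leading monomials are coprime, so the S-polynomial reduces to 0 (Buchberger's first criterion).
S(f_1,f_3): leading monomials are coprime, so the S-polynomial reduces to 0 (Buchberger's first criterion).
S(f_2,f_3): lcm = p**2. S = p*q - 1/2*p - 22/7*q + 165/14.
  leading term p*q: subtract (1/5*p)·f_1 from p*q - 1/2*p - 22/7*q + 165/14 → -11/2*p - 22/7*q + 165/14
  leading term p: no divisor's leading term divides it; move -11/2*p to the remainder.
  leading term q: subtract (-22/35)·f_1 from -22/7*q + 165/14 → 55/2
  leading term 1: no divisor's leading term divides it; move 55/2 to the remainder.
  remainder -11/2*p + 55/2 ≠ 0; add h_4 = -11/2*p + 55/2 to the basis.

S(f_1,h_4): leading monomials are coprime, so the S-polynomial reduces to 0 (Buchberger's first criterion).
S(f_2,h_4): lcm = p**2. S = 5*p - 1/7*q - 180/7.
  leading term p: subtract (-10/11)·h_4 from 5*p - 1/7*q - 180/7 → -1/7*q - 5/7
  leading term q: subtract (-1/35)·f_1 from -1/7*q - 5/7 → 0
  remainder 0.

S(f_3,h_4): lcm = p**2. S = -p*q + 11/2*p + 3*q - 75/2.
  leading term p*q: subtract (-1/5*p)·f_1 from -p*q + 11/2*p + 3*q - 75/2 → 21/2*p + 3*q - 75/2
  leading term p: subtract (-21/11)·h_4 from 21/2*p + 3*q - 75/2 → 3*q + 15
  leading term q: subtract (3/5)·f_1 from 3*q + 15 → 0
  remainder 0.

Every S-polynomial of the final basis reduces to 0, so we have a Gröbner basis.
Inter-reduce: drop elements whose leading term is divisible by another's, tail-reduce, and make monic.
Reduced Gröbner basis: {p - 5, q + 5}.

Since the basis is lex-ordered, q + 5 is univariate in q. Its roots are {-5}. Back-substituting each root into the other basis elements fixes the other coordinates.
  q = -5: the earlier basis element becomes p - 5 = 0, giving p = 5 — point (5, -5).
Check: every point annihilates each of the original generators.
A lex Gröbner basis triangularizes the system, enabling back-substitution.

{(5, -5)}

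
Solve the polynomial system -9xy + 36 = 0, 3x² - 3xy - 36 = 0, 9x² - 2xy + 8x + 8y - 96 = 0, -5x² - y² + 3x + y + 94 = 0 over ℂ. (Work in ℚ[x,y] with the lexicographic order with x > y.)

Compute a lex Gröbner basis by Buchberger's algorithm.
f_1 = -9xy + 36, LT = xy.
f_2 = 3x² - 3xy - 36, LT = x².
f_3 = 9x² - 2xy + 8x + 8y - 96, LT = x².
f_4 = -5x² + 3x - y² + y + 94, LT = x².

S(f_1,f_2): lcm = x²y. S = xy² - 4x + 12y.
  leading term xy²: subtract (-1/9y)·f_1 from xy² - 4x + 12y → -4x + 16y
  leading term x: no divisor's leading term divides it; move -4x to the remainder.
  leading term y: no divisor's leading term divides it; move 16y to the remainder.
  remainder -4x + 16y ≠ 0; add h_5 = -4x + 16y to the basis.

S(f_1,f_3): lcm = x²y. S = 2/9xy² - 8/9xy - 4x - 8/9y² + 32/3y.
  leading term xy²: subtract (-2/81y)·f_1 from 2/9xy² - 8/9xy - 4x - 8/9y² + 32/3y → -8/9xy - 4x - 8/9y² + 104/9y
  leading term xy: subtract (8/81)·f_1 from -8/9xy - 4x - 8/9y² + 104/9y → -4x - 8/9y² + 104/9y - 32/9
  leading term x: subtract (1)·h_5 from -4x - 8/9y² + 104/9y - 32/9 → -8/9y² - 40/9y - 32/9
  leading term y²: no divisor's leading term divides it; move -8/9y² to the remainder.
  leading term y: no divisor's leading term divides it; move -40/9y to the remainder.
  leading term 1: no divisor's leading term divides it; move -32/9 to the remainder.
  remainder -8/9y² - 40/9y - 32/9 ≠ 0; add h_6 = -8/9y² - 40/9y - 32/9 to the basis.

S(f_1,f_4): lcm = x²y. S = ⅗xy - 4x - ⅕y³ + ⅕y² + 94/5y.
  leading term xy: subtract (-1/15)·f_1 from ⅗xy - 4x - ⅕y³ + ⅕y² + 94/5y → -4x - ⅕y³ + ⅕y² + 94/5y + 12/5
  leading term x: subtract (1)·h_5 from -4x - ⅕y³ + ⅕y² + 94/5y + 12/5 → -⅕y³ + ⅕y² + 14/5y + 12/5
  leading term y³: subtract (9/40y)·h_6 from -⅕y³ + ⅕y² + 14/5y + 12/5 → 6/5y² + 18/5y + 12/5
  leading term y²: subtract (-27/20)·h_6 from 6/5y² + 18/5y + 12/5 → -12/5y - 12/5
  leading term y: no divisor's leading term divides it; move -12/5y to the remainder.
  leading term 1: no divisor's leading term divides it; move -12/5 to the remainder.
  remainder -12/5y - 12/5 ≠ 0; add h_7 = -12/5y - 12/5 to the basis.

The other S-polynomials (S(f_2,f_3), S(f_2,f_4), S(f_3,f_4), S(f_1,h_5), S(f_2,h_5), S(f_3,h_5), S(f_4,h_5), S(f_1,h_6), S(f_2,h_6), S(f_3,h_6), S(f_4,h_6), S(h_5,h_6), S(f_1,h_7), S(f_2,h_7), S(f_3,h_7), S(f_4,h_7), S(h_5,h_7), S(h_6,h_7)) all reduce to 0 modulo the current basis, so we have a Gröbner basis.
Inter-reduce: drop elements whose leading term is divisible by another's, tail-reduce, and make monic.
Reduced Gröbner basis: {x + 4, y + 1}.

A lex Gröbner basis eliminates variables successively. Here y + 1 depends only on y, with roots {-1}; lifting each root through the earlier basis elements recovers the full solutions.
  y = -1: the earlier basis element becomes x + 4 = 0, giving x = -4 — point (-4, -1).
Substituting each solution back into the original system confirms all equations vanish.
A lex Gröbner basis triangularizes the system, enabling back-substitution.

{(-4, -1)}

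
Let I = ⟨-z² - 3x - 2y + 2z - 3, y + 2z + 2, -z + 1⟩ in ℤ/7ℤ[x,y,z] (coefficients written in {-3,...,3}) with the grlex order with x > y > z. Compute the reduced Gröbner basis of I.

f_1 = -z² - 3x - 2y + 2z - 3, LT = z².
f_2 = y + 2z + 2, LT = y.
f_3 = -z + 1, LT = z.

S(f_1,f_3): lcm = z². S = 3x + 2y - z + 3.
  reduce S modulo (f_1, f_2, f_3):
  remainder 3x + 1 ≠ 0; add g_4 = 3x + 1 to the basis.

The other S-polynomials (S(f_1,f_2), S(f_2,f_3), S(f_1,g_4), S(f_2,g_4), S(f_3,g_4)) all reduce to 0 modulo the current basis, so we have a Gröbner basis.
Inter-reduce: drop elements whose leading term is divisible by another's, tail-reduce, and make monic.

G = {x - 2, y - 3, z - 1}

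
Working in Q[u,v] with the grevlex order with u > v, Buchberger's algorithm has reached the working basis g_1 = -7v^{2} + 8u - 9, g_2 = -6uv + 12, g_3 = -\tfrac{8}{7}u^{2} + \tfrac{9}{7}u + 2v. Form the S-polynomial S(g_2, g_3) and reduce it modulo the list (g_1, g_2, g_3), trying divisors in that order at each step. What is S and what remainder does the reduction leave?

S(g_2, g_3) = \tfrac{9}{8}uv + \tfrac{7}{4}v^{2} - 2u; remainder on division = 0.

lcm(LM(g_2), LM(g_3)) = u^{2}v.
S = (lcm/LT(g_2))·g_2 − (lcm/LT(g_3))·g_3 = \tfrac{9}{8}uv + \tfrac{7}{4}v^{2} - 2u.
Reduce S modulo (g_1, g_2, g_3) in that order:
  leading term uv: subtract (-\tfrac{3}{16})·g_2 from \tfrac{9}{8}uv + \tfrac{7}{4}v^{2} - 2u → \tfrac{7}{4}v^{2} - 2u + \tfrac{9}{4}
  leading term v^{2}: subtract (-\tfrac{1}{4})·g_1 from \tfrac{7}{4}v^{2} - 2u + \tfrac{9}{4} → 0
The remainder is 0, so this S-polynomial contributes no new basis element.
An S-polynomial is built so that the two leading terms cancel; whether anything survives reduction is exactly the Gröbner-basis criterion.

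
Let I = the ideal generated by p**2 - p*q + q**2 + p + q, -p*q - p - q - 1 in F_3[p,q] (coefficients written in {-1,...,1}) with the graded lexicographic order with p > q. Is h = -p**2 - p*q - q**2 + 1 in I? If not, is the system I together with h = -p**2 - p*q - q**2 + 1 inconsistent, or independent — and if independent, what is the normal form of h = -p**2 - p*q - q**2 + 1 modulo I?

-p**2 - p*q - q**2 + 1 lies in I (it reduces to 0).

First compute the reduced Gröbner basis of I by Buchberger's algorithm.
f_1 = p**2 - p*q + q**2 + p + q, LT = p**2.
f_2 = -p*q - p - q - 1, LT = p*q.

S(f_1,f_2): lcm = p**2*q. S = -p*q**2 + q**3 - p**2 + q**2 - p.
  leading term p*q**2: subtract (q)·f_2 from -p*q**2 + q**3 - p**2 + q**2 - p → q**3 - p**2 + p*q - q**2 - p + q
  leading term q**3: no divisor's leading term divides it; move q**3 to the remainder.
  leading term p**2: subtract (-1)·f_1 from -p**2 + p*q - q**2 - p + q → -q
  leading term q: no divisor's leading term divides it; move -q to the remainder.
  remainder q**3 - q ≠ 0; add k_3 = q**3 - q to the basis.

The other S-polynomials (S(f_1,k_3), S(f_2,k_3)) all reduce to 0 modulo the current basis, so we have a Gröbner basis.
Inter-reduce: drop elements whose leading term is divisible by another's, tail-reduce, and make monic.
Reduced Gröbner basis: {q**3 - q, p**2 + q**2 - p - q + 1, p*q + p + q + 1}.
Label its elements g_1 = q**3 - q, g_2 = p**2 + q**2 - p - q + 1, g_3 = p*q + p + q + 1.

Reduce h = -p**2 - p*q - q**2 + 1 modulo G:
  leading term p**2: subtract (-1)·g_2 from -p**2 - p*q - q**2 + 1 → -p*q - p - q - 1
  leading term p*q: subtract (-1)·g_3 from -p*q - p - q - 1 → 0
  normal form = 0.
Since the normal form is 0, h ∈ I.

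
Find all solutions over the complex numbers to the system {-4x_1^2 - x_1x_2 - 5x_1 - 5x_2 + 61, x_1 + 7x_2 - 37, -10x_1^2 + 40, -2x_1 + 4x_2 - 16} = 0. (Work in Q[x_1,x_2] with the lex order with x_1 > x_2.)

Compute a lex Gröbner basis by Buchberger's algorithm.
f_1 = -4x_1^2 - x_1x_2 - 5x_1 - 5x_2 + 61, LT = x_1^2.
f_2 = x_1 + 7x_2 - 37, LT = x_1.
f_3 = -10x_1^2 + 40, LT = x_1^2.
f_4 = -2x_1 + 4x_2 - 16, LT = x_1.

S(f_1,f_2): lcm = x_1^2. S = -27/4x_1x_2 + 153/4x_1 + 5/4x_2 - 61/4.
  leading term x_1x_2: subtract (-27/4x_2)·f_2 from -27/4x_1x_2 + 153/4x_1 + 5/4x_2 - 61/4 → 153/4x_1 + 189/4x_2^2 - 497/2x_2 - 61/4
  leading term x_1: subtract (153/4)·f_2 from 153/4x_1 + 189/4x_2^2 - 497/2x_2 - 61/4 → 189/4x_2^2 - 2065/4x_2 + 1400
  leading term x_2^2: no divisor's leading term divides it; move 189/4x_2^2 to the remainder.
  leading term x_2: no divisor's leading term divides it; move -2065/4x_2 to the remainder.
  leading term 1: no divisor's leading term divides it; move 1400 to the remainder.
  remainder 189/4x_2^2 - 2065/4x_2 + 1400 ≠ 0; add h_5 = 189/4x_2^2 - 2065/4x_2 + 1400 to the basis.

S(f_1,f_3): lcm = x_1^2. S = 1/4x_1x_2 + 5/4x_1 + 5/4x_2 - 45/4.
  leading term x_1x_2: subtract (1/4x_2)·f_2 from 1/4x_1x_2 + 5/4x_1 + 5/4x_2 - 45/4 → 5/4x_1 - 7/4x_2^2 + 21/2x_2 - 45/4
  leading term x_1: subtract (5/4)·f_2 from 5/4x_1 - 7/4x_2^2 + 21/2x_2 - 45/4 → -7/4x_2^2 + 7/4x_2 + 35
  leading term x_2^2: subtract (-1/27)·h_5 from -7/4x_2^2 + 7/4x_2 + 35 → -469/27x_2 + 2345/27
  leading term x_2: no divisor's leading term divides it; move -469/27x_2 to the remainder.
  leading term 1: no divisor's leading term divides it; move 2345/27 to the remainder.
  remainder -469/27x_2 + 2345/27 ≠ 0; add h_6 = -469/27x_2 + 2345/27 to the basis.

S(f_1,f_4): lcm = x_1^2. S = 9/4x_1x_2 - 27/4x_1 + 5/4x_2 - 61/4.
  leading term x_1x_2: subtract (9/4x_2)·f_2 from 9/4x_1x_2 - 27/4x_1 + 5/4x_2 - 61/4 → -27/4x_1 - 63/4x_2^2 + 169/2x_2 - 61/4
  leading term x_1: subtract (-27/4)·f_2 from -27/4x_1 - 63/4x_2^2 + 169/2x_2 - 61/4 → -63/4x_2^2 + 527/4x_2 - 265
  leading term x_2^2: subtract (-1/3)·h_5 from -63/4x_2^2 + 527/4x_2 - 265 → -121/3x_2 + 605/3
  leading term x_2: subtract (1089/469)·h_6 from -121/3x_2 + 605/3 → 0
  remainder 0.

S(f_2,f_3): lcm = x_1^2. S = 7x_1x_2 - 37x_1 + 4.
  leading term x_1x_2: subtract (7x_2)·f_2 from 7x_1x_2 - 37x_1 + 4 → -37x_1 - 49x_2^2 + 259x_2 + 4
  leading term x_1: subtract (-37)·f_2 from -37x_1 - 49x_2^2 + 259x_2 + 4 → -49x_2^2 + 518x_2 - 1365
  leading term x_2^2: subtract (-28/27)·h_5 from -49x_2^2 + 518x_2 - 1365 → -469/27x_2 + 2345/27
  leading term x_2: subtract (1)·h_6 from -469/27x_2 + 2345/27 → 0
  remainder 0.

S(f_2,f_4): lcm = x_1. S = 9x_2 - 45.
  leading term x_2: subtract (-243/469)·h_6 from 9x_2 - 45 → 0
  remainder 0.

S(f_3,f_4): lcm = x_1^2. S = 2x_1x_2 - 8x_1 - 4.
  leading term x_1x_2: subtract (2x_2)·f_2 from 2x_1x_2 - 8x_1 - 4 → -8x_1 - 14x_2^2 + 74x_2 - 4
  leading term x_1: subtract (-8)·f_2 from -8x_1 - 14x_2^2 + 74x_2 - 4 → -14x_2^2 + 130x_2 - 300
  leading term x_2^2: subtract (-8/27)·h_5 from -14x_2^2 + 130x_2 - 300 → -620/27x_2 + 3100/27
  leading term x_2: subtract (620/469)·h_6 from -620/27x_2 + 3100/27 → 0
  remainder 0.

S(f_1,h_5): leading monomials are coprime, so the S-polynomial reduces to 0 (Buchberger's first criterion).
S(f_2,h_5): leading monomials are coprime, so the S-polynomial reduces to 0 (Buchberger's first criterion).
S(f_3,h_5): leading monomials are coprime, so the S-polynomial reduces to 0 (Buchberger's first criterion).
S(f_4,h_5): leading monomials are coprime, so the S-polynomial reduces to 0 (Buchberger's first criterion).
S(f_1,h_6): leading monomials are coprime, so the S-polynomial reduces to 0 (Buchberger's first criterion).
S(f_2,h_6): leading monomials are coprime, so the S-polynomial reduces to 0 (Buchberger's first criterion).
S(f_3,h_6): leading monomials are coprime, so the S-polynomial reduces to 0 (Buchberger's first criterion).
S(f_4,h_6): leading monomials are coprime, so the S-polynomial reduces to 0 (Buchberger's first criterion).
S(h_5,h_6): lcm = x_2^2. S = -160/27x_2 + 800/27.
  leading term x_2: subtract (160/469)·h_6 from -160/27x_2 + 800/27 → 0
  remainder 0.

Every S-polynomial of the final basis reduces to 0, so we have a Gröbner basis.
Inter-reduce: drop elements whose leading term is divisible by another's, tail-reduce, and make monic.
Reduced Gröbner basis: {x_1 - 2, x_2 - 5}.

The lex basis is triangular: the last element involves only x_2. Solving x_2 - 5 = 0 gives x_2 ∈ {5}; substituting each value into the earlier elements determines the remaining variables.
  x_2 = 5: the earlier basis element becomes x_1 - 2 = 0, giving x_1 = 2 — point (2, 5).

{(2, 5)}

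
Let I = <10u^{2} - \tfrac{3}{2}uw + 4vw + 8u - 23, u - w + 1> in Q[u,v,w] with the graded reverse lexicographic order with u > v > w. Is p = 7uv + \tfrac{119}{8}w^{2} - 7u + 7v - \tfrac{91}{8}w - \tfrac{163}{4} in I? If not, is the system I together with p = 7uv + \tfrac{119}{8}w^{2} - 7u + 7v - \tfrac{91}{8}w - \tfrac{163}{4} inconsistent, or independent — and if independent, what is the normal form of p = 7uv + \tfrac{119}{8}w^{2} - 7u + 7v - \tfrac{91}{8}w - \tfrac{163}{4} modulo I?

Adjoining 7uv + \tfrac{119}{8}w^{2} - 7u + 7v - \tfrac{91}{8}w - \tfrac{163}{4} makes the ideal the whole ring: the system is inconsistent.

First compute the reduced Gröbner basis of I by Buchberger's algorithm.
f_1 = 10u^{2} - \tfrac{3}{2}uw + 4vw + 8u - 23, LT = u^{2}.
f_2 = u - w + 1, LT = u.

S(f_1,f_2): lcm = u^{2}. S = \tfrac{17}{20}uw + \tfrac{2}{5}vw - \tfrac{1}{5}u - \tfrac{23}{10}.
  leading term uw: subtract (\tfrac{17}{20}w)·f_2 from \tfrac{17}{20}uw + \tfrac{2}{5}vw - \tfrac{1}{5}u - \tfrac{23}{10} → \tfrac{2}{5}vw + \tfrac{17}{20}w^{2} - \tfrac{1}{5}u - \tfrac{17}{20}w - \tfrac{23}{10}
  leading term vw: no divisor's leading term divides it; move \tfrac{2}{5}vw to the remainder.
  leading term w^{2}: no divisor's leading term divides it; move \tfrac{17}{20}w^{2} to the remainder.
  leading term u: subtract (-\tfrac{1}{5})·f_2 from -\tfrac{1}{5}u - \tfrac{17}{20}w - \tfrac{23}{10} → -\tfrac{21}{20}w - \tfrac{21}{10}
  leading term w: no divisor's leading term divides it; move -\tfrac{21}{20}w to the remainder.
  leading term 1: no divisor's leading term divides it; move -\tfrac{21}{10} to the remainder.
  remainder \tfrac{2}{5}vw + \tfrac{17}{20}w^{2} - \tfrac{21}{20}w - \tfrac{21}{10} ≠ 0; add h_3 = \tfrac{2}{5}vw + \tfrac{17}{20}w^{2} - \tfrac{21}{20}w - \tfrac{21}{10} to the basis.

The other S-polynomials (S(f_1,h_3), S(f_2,h_3)) all reduce to 0 modulo the current basis, so we have a Gröbner basis.
Inter-reduce: drop elements whose leading term is divisible by another's, tail-reduce, and make monic.
Reduced Gröbner basis: {vw + \tfrac{17}{8}w^{2} - \tfrac{21}{8}w - \tfrac{21}{4}, u - w + 1}.
Label its elements g_1 = vw + \tfrac{17}{8}w^{2} - \tfrac{21}{8}w - \tfrac{21}{4}, g_2 = u - w + 1.

Reduce p = 7uv + \tfrac{119}{8}w^{2} - 7u + 7v - \tfrac{91}{8}w - \tfrac{163}{4} modulo G:
  leading term uv: subtract (7v)·g_2 from 7uv + \tfrac{119}{8}w^{2} - 7u + 7v - \tfrac{91}{8}w - \tfrac{163}{4} → 7vw + \tfrac{119}{8}w^{2} - 7u - \tfrac{91}{8}w - \tfrac{163}{4}
  leading term vw: subtract (7)·g_1 from 7vw + \tfrac{119}{8}w^{2} - 7u - \tfrac{91}{8}w - \tfrac{163}{4} → -7u + 7w - 4
  leading term u: subtract (-7)·g_2 from -7u + 7w - 4 → 3
  leading term 1: no divisor's leading term divides it; move 3 to the remainder.
  normal form = 3.
The normal form is nonzero, so p ∉ I. Since p minus its normal form lies in I, I + (p) = I + (r) where r = 3; decide whether this ideal is the whole ring.
Here r = 3 is a nonzero constant, hence a unit: 1 ∈ I + (p), the Gröbner basis of I + (p) is {1}, and the enlarged system has no common solution — adjoining p is inconsistent.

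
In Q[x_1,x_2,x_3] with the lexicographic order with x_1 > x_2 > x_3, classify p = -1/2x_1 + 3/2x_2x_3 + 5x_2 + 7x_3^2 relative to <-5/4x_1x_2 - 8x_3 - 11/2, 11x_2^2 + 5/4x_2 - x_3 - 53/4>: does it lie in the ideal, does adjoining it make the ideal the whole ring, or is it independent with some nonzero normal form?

First compute the reduced Gröbner basis of I by Buchberger's algorithm.
f_1 = -5/4x_1x_2 - 8x_3 - 11/2, LT = x_1x_2.
f_2 = 11x_2^2 + 5/4x_2 - x_3 - 53/4, LT = x_2^2.

S(f_1,f_2): lcm = x_1x_2^2. S = -5/44x_1x_2 + 1/11x_1x_3 + 53/44x_1 + 32/5x_2x_3 + 22/5x_2.
  reduce S modulo (f_1, f_2):
  remainder 1/11x_1x_3 + 53/44x_1 + 32/5x_2x_3 + 22/5x_2 + 8/11x_3 + 1/2 ≠ 0; add h_3 = 1/11x_1x_3 + 53/44x_1 + 32/5x_2x_3 + 22/5x_2 + 8/11x_3 + 1/2 to the basis.

The other S-polynomials (S(f_1,h_3), S(f_2,h_3)) all reduce to 0 modulo the current basis, so we have a Gröbner basis.
Inter-reduce: drop elements whose leading term is divisible by another's, tail-reduce, and make monic.
Reduced Gröbner basis: {x_1x_2 + 32/5x_3 + 22/5, x_1x_3 + 53/4x_1 + 352/5x_2x_3 + 242/5x_2 + 8x_3 + 11/2, x_2^2 + 5/44x_2 - 1/11x_3 - 53/44}.
Label its elements g_1 = x_1x_2 + 32/5x_3 + 22/5, g_2 = x_1x_3 + 53/4x_1 + 352/5x_2x_3 + 242/5x_2 + 8x_3 + 11/2, g_3 = x_2^2 + 5/44x_2 - 1/11x_3 - 53/44.

Reduce p = -1/2x_1 + 3/2x_2x_3 + 5x_2 + 7x_3^2 modulo G:
  leading term x_1: no divisor's leading term divides it; move -1/2x_1 to the remainder.
  leading term x_2x_3: no divisor's leading term divides it; move 3/2x_2x_3 to the remainder.
  leading term x_2: no divisor's leading term divides it; move 5x_2 to the remainder.
  leading term x_3^2: no divisor's leading term divides it; move 7x_3^2 to the remainder.
  normal form = -1/2x_1 + 3/2x_2x_3 + 5x_2 + 7x_3^2.
The normal form is nonzero, so p ∉ I. Since p minus its normal form lies in I, I + (p) = I + (r) where r = -1/2x_1 + 3/2x_2x_3 + 5x_2 + 7x_3^2; decide whether this ideal is the whole ring.
Run Buchberger on G together with r (pairs among the g_i already reduce to 0 since G is a Gröbner basis):
g_1 = x_1x_2 + 32/5x_3 + 22/5, LT = x_1x_2.
g_2 = x_1x_3 + 53/4x_1 + 352/5x_2x_3 + 242/5x_2 + 8x_3 + 11/2, LT = x_1x_3.
g_3 = x_2^2 + 5/44x_2 - 1/11x_3 - 53/44, LT = x_2^2.
r = -1/2x_1 + 3/2x_2x_3 + 5x_2 + 7x_3^2, LT = x_1.

S(g_1,r): lcm = x_1x_2. S = 3x_2^2x_3 + 10x_2^2 + 14x_2x_3^2 + 32/5x_3 + 22/5.
  reduce S modulo (g_1, g_2, g_3, r):
  remainder 14x_2x_3^2 - 15/44x_2x_3 - 25/22x_2 + 3/11x_3^2 + 2403/220x_3 + 1809/110 ≠ 0; add m_5 = 14x_2x_3^2 - 15/44x_2x_3 - 25/22x_2 + 3/11x_3^2 + 2403/220x_3 + 1809/110 to the basis.

S(g_2,r): lcm = x_1x_3. S = 53/4x_1 + 3x_2x_3^2 + 402/5x_2x_3 + 242/5x_2 + 14x_3^3 + 8x_3 + 11/2.
  reduce S modulo (g_1, g_2, g_3, r, m_5):
  remainder 370287/3080x_2x_3 + 278961/1540x_2 + 14x_3^3 + 14279/77x_3^2 + 17431/3080x_3 + 3043/1540 ≠ 0; add m_6 = 370287/3080x_2x_3 + 278961/1540x_2 + 14x_3^3 + 14279/77x_3^2 + 17431/3080x_3 + 3043/1540 to the basis.

S(m_5,m_6): lcm = x_2x_3^2. S = -116411419/76032264x_2x_3 - 25/308x_2 - 43120/370287x_3^4 - 571160/370287x_3^3 - 1573513/57024198x_3^2 + 871054781/1140483960x_3 + 1809/1540.
  reduce S modulo (g_1, g_2, g_3, r, m_5, m_6):
  remainder 33908703466/15234718041x_2 - 43120/370287x_3^4 - 62348908310/45704154123x_3^3 + 213352849129/91408308246x_3^2 + 764021154461/914083082460x_3 + 274188358924/228520770615 ≠ 0; add m_7 = 33908703466/15234718041x_2 - 43120/370287x_3^4 - 62348908310/45704154123x_3^3 + 213352849129/91408308246x_3^2 + 764021154461/914083082460x_3 + 274188358924/228520770615 to the basis.

S(m_5,m_7): lcm = x_2x_3^2. S = -15/616x_2x_3 - 25/308x_2 + 80640280/1541304703x_3^6 + 31174454155/50863055199x_3^5 - 213352849129/203452220796x_3^4 - 764021154461/2034522207960x_3^3 - 1849959800833/3560413863930x_3^2 + 2403/3080x_3 + 1809/1540.
  reduce S modulo (g_1, g_2, g_3, r, m_5, m_6, m_7):
  remainder 80640280/1541304703x_3^6 + 31174454155/50863055199x_3^5 - 213826306729/203452220796x_3^4 - 73974212951/184956564360x_3^3 - 110725654822/254315275995x_3^2 + 405909678949/508630551990x_3 + 304937476372/254315275995 ≠ 0; add m_8 = 80640280/1541304703x_3^6 + 31174454155/50863055199x_3^5 - 213826306729/203452220796x_3^4 - 73974212951/184956564360x_3^3 - 110725654822/254315275995x_3^2 + 405909678949/508630551990x_3 + 304937476372/254315275995 to the basis.

S(m_6,m_7): lcm = x_2x_3. S = 185974/123429x_2 + 80640280/1541304703x_3^5 + 31174454155/50863055199x_3^4 - 23409642228235501/25111904160629484x_3^3 + 293043534358844431/251119041606294840x_3^2 - 15443740951525583/31389880200786855x_3 + 6086/370287.
  reduce S modulo (g_1, g_2, g_3, r, m_5, m_6, m_7, m_8):
  remainder 80640280/1541304703x_3^5 + 11728017865/16954351733x_3^4 - 591677483/67817406932x_3^3 - 280153754467/678174069320x_3^2 - 358692038597/339087034660x_3 - 67461271954/84771758665 ≠ 0; add m_9 = 80640280/1541304703x_3^5 + 11728017865/16954351733x_3^4 - 591677483/67817406932x_3^3 - 280153754467/678174069320x_3^2 - 358692038597/339087034660x_3 - 67461271954/84771758665 to the basis.

The other S-polynomials (S(g_1,g_2), S(g_1,g_3), S(g_2,g_3), S(g_3,r), S(g_1,m_5), S(g_2,m_5), S(g_3,m_5), S(r,m_5), S(g_1,m_6), S(g_2,m_6), S(g_3,m_6), S(r,m_6), S(g_1,m_7), S(g_2,m_7), S(g_3,m_7), S(r,m_7), S(g_1,m_8), S(g_2,m_8), S(g_3,m_8), S(r,m_8), S(m_5,m_8), S(m_6,m_8), S(m_7,m_8), S(g_1,m_9), S(g_2,m_9), S(g_3,m_9), S(r,m_9), S(m_5,m_9), S(m_6,m_9), S(m_7,m_9), S(m_8,m_9)) all reduce to 0 modulo the current basis, so we have a Gröbner basis.
Inter-reduce: drop elements whose leading term is divisible by another's, tail-reduce, and make monic.
Reduced Gröbner basis: {x_1 - 441893760/1541304703x_3^4 - 13914652640/4623914109x_3^3 - 16766696194/4623914109x_3^2 + 50841081329/23119570545x_3 + 69435486094/23119570545, x_2 - 80640280/1541304703x_3^4 - 31174454155/50863055199x_3^3 + 213352849129/203452220796x_3^2 + 764021154461/2034522207960x_3 + 137094179462/254315275995, x_3^5 + 57011/4312x_3^4 - 14381/86240x_3^3 - 6809269/862400x_3^2 - 8718179/431200x_3 - 819839/53900}.
The reduced Gröbner basis of I + (p) is {x_1 - 441893760/1541304703x_3^4 - 13914652640/4623914109x_3^3 - 16766696194/4623914109x_3^2 + 50841081329/23119570545x_3 + 69435486094/23119570545, x_2 - 80640280/1541304703x_3^4 - 31174454155/50863055199x_3^3 + 213352849129/203452220796x_3^2 + 764021154461/2034522207960x_3 + 137094179462/254315275995, x_3^5 + 57011/4312x_3^4 - 14381/86240x_3^3 - 6809269/862400x_3^2 - 8718179/431200x_3 - 819839/53900} ≠ {1}, a proper ideal, so the enlarged system stays consistent: p is independent of I, with normal form -1/2x_1 + 3/2x_2x_3 + 5x_2 + 7x_3^2.

-1/2x_1 + 3/2x_2x_3 + 5x_2 + 7x_3^2 is independent of I; its normal form modulo I is -1/2x_1 + 3/2x_2x_3 + 5x_2 + 7x_3^2.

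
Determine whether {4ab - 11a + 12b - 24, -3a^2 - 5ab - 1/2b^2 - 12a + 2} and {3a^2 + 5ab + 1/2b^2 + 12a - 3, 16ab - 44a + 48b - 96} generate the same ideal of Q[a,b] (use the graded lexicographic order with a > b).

No, the ideals differ.

For a fixed monomial order, each ideal has a unique reduced Gröbner basis; comparing bases decides equality.
Buchberger on the first generating set:
f_1 = 4ab - 11a + 12b - 24, LT = ab.
f_2 = -3a^2 - 5ab - 1/2b^2 - 12a + 2, LT = a^2.

S(f_1,f_2): lcm = a^2b. S = -5/3ab^2 - 1/6b^3 - 11/4a^2 - ab - 6a + 2/3b.
  reduce S modulo (f_1, f_2):
  remainder -1/6b^3 + 131/24b^2 + 9/4a - 19/3b - 47/6 ≠ 0; add g_3 = -1/6b^3 + 131/24b^2 + 9/4a - 19/3b - 47/6 to the basis.

The other S-polynomials (S(f_1,g_3), S(f_2,g_3)) all reduce to 0 modulo the current basis, so we have a Gröbner basis.
Inter-reduce: drop elements whose leading term is divisible by another's, tail-reduce, and make monic.
Reduced Gröbner basis: {b^3 - 131/4b^2 - 27/2a + 38b + 47, a^2 + 1/6b^2 + 103/12a - 5b + 28/3, ab - 11/4a + 3b - 6}.

Buchberger on the second generating set:
h_1 = 3a^2 + 5ab + 1/2b^2 + 12a - 3, LT = a^2.
h_2 = 16ab - 44a + 48b - 96, LT = ab.

S(h_1,h_2): lcm = a^2b. S = 5/3ab^2 + 1/6b^3 + 11/4a^2 + ab + 6a - b.
  reduce S modulo (h_1, h_2):
  remainder 1/6b^3 - 131/24b^2 - 9/4a + 6b + 35/4 ≠ 0; add k_3 = 1/6b^3 - 131/24b^2 - 9/4a + 6b + 35/4 to the basis.

The other S-polynomials (S(h_1,k_3), S(h_2,k_3)) all reduce to 0 modulo the current basis, so we have a Gröbner basis.
Inter-reduce: drop elements whose leading term is divisible by another's, tail-reduce, and make monic.
Reduced Gröbner basis: {b^3 - 131/4b^2 - 27/2a + 36b + 105/2, a^2 + 1/6b^2 + 103/12a - 5b + 9, ab - 11/4a + 3b - 6}.

The bases are distinct; the ideals are different.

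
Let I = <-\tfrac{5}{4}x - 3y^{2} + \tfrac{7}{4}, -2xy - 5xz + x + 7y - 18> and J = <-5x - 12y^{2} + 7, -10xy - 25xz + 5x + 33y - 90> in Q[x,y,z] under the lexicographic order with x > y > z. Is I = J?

Since reduced Gröbner bases are canonical representatives of ideals under a given ordering, it suffices to compute and compare them.
Buchberger on the first generating set:
f_1 = -\tfrac{5}{4}x - 3y^{2} + \tfrac{7}{4}, LT = x.
f_2 = -2xy - 5xz + x + 7y - 18, LT = xy.

S(f_1,f_2): lcm = xy. S = -\tfrac{5}{2}xz + \tfrac{1}{2}x + \tfrac{12}{5}y^{3} + \tfrac{21}{10}y - 9.
  leading term xz: subtract (2z)·f_1 from -\tfrac{5}{2}xz + \tfrac{1}{2}x + \tfrac{12}{5}y^{3} + \tfrac{21}{10}y - 9 → \tfrac{1}{2}x + \tfrac{12}{5}y^{3} + 6y^{2}z + \tfrac{21}{10}y - \tfrac{7}{2}z - 9
  leading term x: subtract (-\tfrac{2}{5})·f_1 from \tfrac{1}{2}x + \tfrac{12}{5}y^{3} + 6y^{2}z + \tfrac{21}{10}y - \tfrac{7}{2}z - 9 → \tfrac{12}{5}y^{3} + 6y^{2}z - \tfrac{6}{5}y^{2} + \tfrac{21}{10}y - \tfrac{7}{2}z - \tfrac{83}{10}
  leading term y^{3}: no divisor's leading term divides it; move \tfrac{12}{5}y^{3} to the remainder.
  leading term y^{2}z: no divisor's leading term divides it; move 6y^{2}z to the remainder.
  leading term y^{2}: no divisor's leading term divides it; move -\tfrac{6}{5}y^{2} to the remainder.
  leading term y: no divisor's leading term divides it; move \tfrac{21}{10}y to the remainder.
  leading term z: no divisor's leading term divides it; move -\tfrac{7}{2}z to the remainder.
  leading term 1: no divisor's leading term divides it; move -\tfrac{83}{10} to the remainder.
  remainder \tfrac{12}{5}y^{3} + 6y^{2}z - \tfrac{6}{5}y^{2} + \tfrac{21}{10}y - \tfrac{7}{2}z - \tfrac{83}{10} ≠ 0; add g_3 = \tfrac{12}{5}y^{3} + 6y^{2}z - \tfrac{6}{5}y^{2} + \tfrac{21}{10}y - \tfrac{7}{2}z - \tfrac{83}{10} to the basis.

The other S-polynomials (S(f_1,g_3), S(f_2,g_3)) all reduce to 0 modulo the current basis, so we have a Gröbner basis.
Inter-reduce: drop elements whose leading term is divisible by another's, tail-reduce, and make monic.
Reduced Gröbner basis: {x + \tfrac{12}{5}y^{2} - \tfrac{7}{5}, y^{3} + \tfrac{5}{2}y^{2}z - \tfrac{1}{2}y^{2} + \tfrac{7}{8}y - \tfrac{35}{24}z - \tfrac{83}{24}}.

Buchberger on the second generating set:
h_1 = -5x - 12y^{2} + 7, LT = x.
h_2 = -10xy - 25xz + 5x + 33y - 90, LT = xy.

S(h_1,h_2): lcm = xy. S = -\tfrac{5}{2}xz + \tfrac{1}{2}x + \tfrac{12}{5}y^{3} + \tfrac{19}{10}y - 9.
  leading term xz: subtract (\tfrac{1}{2}z)·h_1 from -\tfrac{5}{2}xz + \tfrac{1}{2}x + \tfrac{12}{5}y^{3} + \tfrac{19}{10}y - 9 → \tfrac{1}{2}x + \tfrac{12}{5}y^{3} + 6y^{2}z + \tfrac{19}{10}y - \tfrac{7}{2}z - 9
  leading term x: subtract (-\tfrac{1}{10})·h_1 from \tfrac{1}{2}x + \tfrac{12}{5}y^{3} + 6y^{2}z + \tfrac{19}{10}y - \tfrac{7}{2}z - 9 → \tfrac{12}{5}y^{3} + 6y^{2}z - \tfrac{6}{5}y^{2} + \tfrac{19}{10}y - \tfrac{7}{2}z - \tfrac{83}{10}
  leading term y^{3}: no divisor's leading term divides it; move \tfrac{12}{5}y^{3} to the remainder.
  leading term y^{2}z: no divisor's leading term divides it; move 6y^{2}z to the remainder.
  leading term y^{2}: no divisor's leading term divides it; move -\tfrac{6}{5}y^{2} to the remainder.
  leading term y: no divisor's leading term divides it; move \tfrac{19}{10}y to the remainder.
  leading term z: no divisor's leading term divides it; move -\tfrac{7}{2}z to the remainder.
  leading term 1: no divisor's leading term divides it; move -\tfrac{83}{10} to the remainder.
  remainder \tfrac{12}{5}y^{3} + 6y^{2}z - \tfrac{6}{5}y^{2} + \tfrac{19}{10}y - \tfrac{7}{2}z - \tfrac{83}{10} ≠ 0; add k_3 = \tfrac{12}{5}y^{3} + 6y^{2}z - \tfrac{6}{5}y^{2} + \tfrac{19}{10}y - \tfrac{7}{2}z - \tfrac{83}{10} to the basis.

The other S-polynomials (S(h_1,k_3), S(h_2,k_3)) all reduce to 0 modulo the current basis, so we have a Gröbner basis.
Inter-reduce: drop elements whose leading term is divisible by another's, tail-reduce, and make monic.
Reduced Gröbner basis: {x + \tfrac{12}{5}y^{2} - \tfrac{7}{5}, y^{3} + \tfrac{5}{2}y^{2}z - \tfrac{1}{2}y^{2} + \tfrac{19}{24}y - \tfrac{35}{24}z - \tfrac{83}{24}}.

Since the reduced bases disagree, the two ideals are not the same.
The same test decides containment: I ⊆ J iff every generator of I reduces to 0 modulo a Gröbner basis of J.

No, the ideals differ.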